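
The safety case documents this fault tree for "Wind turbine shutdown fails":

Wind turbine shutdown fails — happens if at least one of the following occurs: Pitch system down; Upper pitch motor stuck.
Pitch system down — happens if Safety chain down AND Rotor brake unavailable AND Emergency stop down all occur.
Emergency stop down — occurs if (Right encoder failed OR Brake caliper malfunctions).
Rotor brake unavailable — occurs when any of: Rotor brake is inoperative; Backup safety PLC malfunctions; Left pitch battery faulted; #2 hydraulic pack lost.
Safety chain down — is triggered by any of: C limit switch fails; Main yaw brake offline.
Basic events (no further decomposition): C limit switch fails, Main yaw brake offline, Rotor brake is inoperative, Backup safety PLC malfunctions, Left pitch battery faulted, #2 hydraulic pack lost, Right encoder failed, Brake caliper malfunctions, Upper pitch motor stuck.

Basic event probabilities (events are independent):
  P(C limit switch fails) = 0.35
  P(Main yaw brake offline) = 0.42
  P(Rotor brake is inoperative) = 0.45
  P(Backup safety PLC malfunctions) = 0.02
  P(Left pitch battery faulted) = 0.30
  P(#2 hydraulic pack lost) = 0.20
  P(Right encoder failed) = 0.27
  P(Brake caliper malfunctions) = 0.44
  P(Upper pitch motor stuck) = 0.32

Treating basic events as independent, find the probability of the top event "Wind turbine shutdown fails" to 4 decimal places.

0.4949

P(Safety chain down) [OR] = 1 − (1−0.35) × (1−0.42) = 0.623000
P(Rotor brake unavailable) [OR] = 1 − (1−0.45) × (1−0.02) × (1−0.30) × (1−0.20) = 0.698160
P(Emergency stop down) [OR] = 1 − (1−0.27) × (1−0.44) = 0.591200
P(Pitch system down) [AND] = 0.623000 × 0.698160 × 0.591200 = 0.257145
P(Wind turbine shutdown fails) [OR] = 1 − (1−0.257145) × (1−0.32) = 0.494859
Rounded to 4 decimal places: P(Wind turbine shutdown fails) ≈ 0.4949.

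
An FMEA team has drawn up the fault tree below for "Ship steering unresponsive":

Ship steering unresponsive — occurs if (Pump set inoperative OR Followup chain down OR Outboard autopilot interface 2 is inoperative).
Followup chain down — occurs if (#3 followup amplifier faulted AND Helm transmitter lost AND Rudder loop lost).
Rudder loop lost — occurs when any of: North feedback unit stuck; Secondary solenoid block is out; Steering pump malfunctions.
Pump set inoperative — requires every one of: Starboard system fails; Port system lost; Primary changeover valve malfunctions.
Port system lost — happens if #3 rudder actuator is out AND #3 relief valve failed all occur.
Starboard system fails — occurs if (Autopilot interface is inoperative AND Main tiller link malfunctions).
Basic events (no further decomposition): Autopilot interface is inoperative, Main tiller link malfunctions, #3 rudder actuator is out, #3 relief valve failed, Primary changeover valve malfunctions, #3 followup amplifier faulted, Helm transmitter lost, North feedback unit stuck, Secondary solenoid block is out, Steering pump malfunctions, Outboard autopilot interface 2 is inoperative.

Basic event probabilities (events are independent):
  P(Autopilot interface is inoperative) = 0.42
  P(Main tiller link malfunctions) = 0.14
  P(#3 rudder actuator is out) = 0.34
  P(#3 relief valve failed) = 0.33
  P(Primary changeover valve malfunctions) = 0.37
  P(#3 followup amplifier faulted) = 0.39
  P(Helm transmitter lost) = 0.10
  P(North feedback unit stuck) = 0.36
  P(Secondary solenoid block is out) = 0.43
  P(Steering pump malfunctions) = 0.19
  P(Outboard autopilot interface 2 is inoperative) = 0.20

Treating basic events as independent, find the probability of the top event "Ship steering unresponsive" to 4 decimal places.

P(Starboard system fails) [AND] = 0.42 × 0.14 = 0.058800
P(Port system lost) [AND] = 0.34 × 0.33 = 0.112200
P(Pump set inoperative) [AND] = 0.058800 × 0.112200 × 0.37 = 0.002441
P(Rudder loop lost) [OR] = 1 − (1−0.36) × (1−0.43) × (1−0.19) = 0.704512
P(Followup chain down) [AND] = 0.39 × 0.10 × 0.704512 = 0.027476
P(Ship steering unresponsive) [OR] = 1 − (1−0.002441) × (1−0.027476) × (1−0.20) = 0.223880
Rounded to 4 decimal places: P(Ship steering unresponsive) ≈ 0.2239.

0.2239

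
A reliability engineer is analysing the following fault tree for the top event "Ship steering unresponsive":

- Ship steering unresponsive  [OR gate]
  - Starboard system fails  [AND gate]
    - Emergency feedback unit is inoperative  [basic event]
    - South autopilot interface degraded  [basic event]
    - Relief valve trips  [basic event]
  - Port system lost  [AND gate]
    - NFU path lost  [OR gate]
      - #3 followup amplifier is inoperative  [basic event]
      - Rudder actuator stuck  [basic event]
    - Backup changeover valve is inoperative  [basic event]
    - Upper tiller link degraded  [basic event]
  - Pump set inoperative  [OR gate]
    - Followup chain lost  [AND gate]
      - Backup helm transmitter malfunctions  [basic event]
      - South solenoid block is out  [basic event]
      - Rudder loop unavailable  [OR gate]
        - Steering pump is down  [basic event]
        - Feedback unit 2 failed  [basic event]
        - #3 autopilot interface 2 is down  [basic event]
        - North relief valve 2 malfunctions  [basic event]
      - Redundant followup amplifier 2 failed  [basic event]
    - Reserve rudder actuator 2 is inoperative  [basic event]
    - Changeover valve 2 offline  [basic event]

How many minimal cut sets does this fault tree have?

Starboard system fails [AND]: one cut set from each child combined → 1 × 1 × 1 = 1 cut set(s).
NFU path lost [OR]: union of children's cut sets → 2 cut set(s).
Port system lost [AND]: one cut set from each child combined → 2 × 1 × 1 = 2 cut set(s).
Rudder loop unavailable [OR]: union of children's cut sets → 4 cut set(s).
Followup chain lost [AND]: one cut set from each child combined → 1 × 1 × 4 × 1 = 4 cut set(s).
Pump set inoperative [OR]: union of children's cut sets → 6 cut set(s).
Ship steering unresponsive [OR]: union of children's cut sets → 9 cut set(s).
Minimal cut sets: {Emergency feedback unit is inoperative, Relief valve trips, South autopilot interface degraded}; {#3 followup amplifier is inoperative, Backup changeover valve is inoperative, Upper tiller link degraded}; {Backup changeover valve is inoperative, Rudder actuator stuck, Upper tiller link degraded}; {Backup helm transmitter malfunctions, Redundant followup amplifier 2 failed, South solenoid block is out, Steering pump is down}; {Backup helm transmitter malfunctions, Feedback unit 2 failed, Redundant followup amplifier 2 failed, South solenoid block is out}; {#3 autopilot interface 2 is down, Backup helm transmitter malfunctions, Redundant followup amplifier 2 failed, South solenoid block is out}; {Backup helm transmitter malfunctions, North relief valve 2 malfunctions, Redundant followup amplifier 2 failed, South solenoid block is out}; {Reserve rudder actuator 2 is inoperative}; {Changeover valve 2 offline}.

9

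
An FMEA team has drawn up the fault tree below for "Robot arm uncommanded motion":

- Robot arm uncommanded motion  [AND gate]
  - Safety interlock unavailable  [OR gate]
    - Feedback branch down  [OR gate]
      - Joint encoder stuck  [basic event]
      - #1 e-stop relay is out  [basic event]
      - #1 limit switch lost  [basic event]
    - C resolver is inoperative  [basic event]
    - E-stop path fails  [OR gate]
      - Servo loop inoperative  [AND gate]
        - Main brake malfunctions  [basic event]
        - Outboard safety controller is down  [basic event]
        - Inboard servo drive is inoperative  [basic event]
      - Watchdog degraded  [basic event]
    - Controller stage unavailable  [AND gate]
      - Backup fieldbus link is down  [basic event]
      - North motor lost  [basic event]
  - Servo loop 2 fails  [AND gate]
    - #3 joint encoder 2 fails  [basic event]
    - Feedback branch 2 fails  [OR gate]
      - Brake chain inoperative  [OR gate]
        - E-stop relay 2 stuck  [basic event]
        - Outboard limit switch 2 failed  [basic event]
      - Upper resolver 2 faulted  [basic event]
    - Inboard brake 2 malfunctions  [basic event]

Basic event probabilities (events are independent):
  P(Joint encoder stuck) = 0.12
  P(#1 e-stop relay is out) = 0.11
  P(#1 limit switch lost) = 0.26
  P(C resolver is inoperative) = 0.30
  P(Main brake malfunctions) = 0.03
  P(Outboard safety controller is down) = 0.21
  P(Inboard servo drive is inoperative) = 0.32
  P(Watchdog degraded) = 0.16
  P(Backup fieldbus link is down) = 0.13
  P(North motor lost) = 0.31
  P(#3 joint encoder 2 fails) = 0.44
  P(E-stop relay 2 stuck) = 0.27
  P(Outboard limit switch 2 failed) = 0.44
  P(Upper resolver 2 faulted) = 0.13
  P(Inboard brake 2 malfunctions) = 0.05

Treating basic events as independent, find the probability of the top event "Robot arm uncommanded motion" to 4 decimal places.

0.0095

P(Feedback branch down) [OR] = 1 − (1−0.12) × (1−0.11) × (1−0.26) = 0.420432
P(Servo loop inoperative) [AND] = 0.03 × 0.21 × 0.32 = 0.002016
P(E-stop path fails) [OR] = 1 − (1−0.002016) × (1−0.16) = 0.161693
P(Controller stage unavailable) [AND] = 0.13 × 0.31 = 0.040300
P(Safety interlock unavailable) [OR] = 1 − (1−0.420432) × (1−0.30) × (1−0.161693) × (1−0.040300) = 0.673607
P(Brake chain inoperative) [OR] = 1 − (1−0.27) × (1−0.44) = 0.591200
P(Feedback branch 2 fails) [OR] = 1 − (1−0.591200) × (1−0.13) = 0.644344
P(Servo loop 2 fails) [AND] = 0.44 × 0.644344 × 0.05 = 0.014176
P(Robot arm uncommanded motion) [AND] = 0.673607 × 0.014176 = 0.009549
Rounded to 4 decimal places: P(Robot arm uncommanded motion) ≈ 0.0095.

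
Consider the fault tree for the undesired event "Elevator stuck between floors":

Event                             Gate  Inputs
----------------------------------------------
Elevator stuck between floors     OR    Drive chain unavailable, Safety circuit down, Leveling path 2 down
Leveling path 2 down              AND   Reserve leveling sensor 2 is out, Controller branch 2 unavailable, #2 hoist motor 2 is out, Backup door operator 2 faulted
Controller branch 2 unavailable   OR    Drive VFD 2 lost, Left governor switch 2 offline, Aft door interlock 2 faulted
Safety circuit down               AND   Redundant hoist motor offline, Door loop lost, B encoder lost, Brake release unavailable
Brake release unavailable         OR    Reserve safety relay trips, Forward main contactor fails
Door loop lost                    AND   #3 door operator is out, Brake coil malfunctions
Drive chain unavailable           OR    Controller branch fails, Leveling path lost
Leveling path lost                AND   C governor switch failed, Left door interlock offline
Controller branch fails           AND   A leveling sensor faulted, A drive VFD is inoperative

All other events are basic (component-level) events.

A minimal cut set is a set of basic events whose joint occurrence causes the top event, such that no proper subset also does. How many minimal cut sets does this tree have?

7

Controller branch fails [AND]: one cut set from each child combined → 1 × 1 = 1 cut set(s).
Leveling path lost [AND]: one cut set from each child combined → 1 × 1 = 1 cut set(s).
Drive chain unavailable [OR]: union of children's cut sets → 2 cut set(s).
Door loop lost [AND]: one cut set from each child combined → 1 × 1 = 1 cut set(s).
Brake release unavailable [OR]: union of children's cut sets → 2 cut set(s).
Safety circuit down [AND]: one cut set from each child combined → 1 × 1 × 1 × 2 = 2 cut set(s).
Controller branch 2 unavailable [OR]: union of children's cut sets → 3 cut set(s).
Leveling path 2 down [AND]: one cut set from each child combined → 1 × 3 × 1 × 1 = 3 cut set(s).
Elevator stuck between floors [OR]: union of children's cut sets → 7 cut set(s).
Minimal cut sets: {A drive VFD is inoperative, A leveling sensor faulted}; {C governor switch failed, Left door interlock offline}; {#3 door operator is out, B encoder lost, Brake coil malfunctions, Redundant hoist motor offline, Reserve safety relay trips}; {#3 door operator is out, B encoder lost, Brake coil malfunctions, Forward main contactor fails, Redundant hoist motor offline}; {#2 hoist motor 2 is out, Backup door operator 2 faulted, Drive VFD 2 lost, Reserve leveling sensor 2 is out}; {#2 hoist motor 2 is out, Backup door operator 2 faulted, Left governor switch 2 offline, Reserve leveling sensor 2 is out}; {#2 hoist motor 2 is out, Aft door interlock 2 faulted, Backup door operator 2 faulted, Reserve leveling sensor 2 is out}.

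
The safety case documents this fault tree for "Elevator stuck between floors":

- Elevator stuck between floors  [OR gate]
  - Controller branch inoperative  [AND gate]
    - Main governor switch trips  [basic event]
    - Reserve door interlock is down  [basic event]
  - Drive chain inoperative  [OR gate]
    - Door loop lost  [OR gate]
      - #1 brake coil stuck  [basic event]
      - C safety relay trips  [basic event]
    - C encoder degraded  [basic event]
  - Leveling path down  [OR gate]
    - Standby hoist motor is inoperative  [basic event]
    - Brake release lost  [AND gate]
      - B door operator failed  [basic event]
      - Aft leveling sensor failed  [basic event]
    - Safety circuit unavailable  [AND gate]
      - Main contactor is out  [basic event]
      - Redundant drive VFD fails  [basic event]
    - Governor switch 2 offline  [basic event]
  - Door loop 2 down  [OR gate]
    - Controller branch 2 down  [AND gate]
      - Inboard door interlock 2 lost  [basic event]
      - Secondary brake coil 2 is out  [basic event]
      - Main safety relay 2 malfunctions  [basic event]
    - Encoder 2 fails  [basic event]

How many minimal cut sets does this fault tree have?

Controller branch inoperative [AND]: one cut set from each child combined → 1 × 1 = 1 cut set(s).
Door loop lost [OR]: union of children's cut sets → 2 cut set(s).
Drive chain inoperative [OR]: union of children's cut sets → 3 cut set(s).
Brake release lost [AND]: one cut set from each child combined → 1 × 1 = 1 cut set(s).
Safety circuit unavailable [AND]: one cut set from each child combined → 1 × 1 = 1 cut set(s).
Leveling path down [OR]: union of children's cut sets → 4 cut set(s).
Controller branch 2 down [AND]: one cut set from each child combined → 1 × 1 × 1 = 1 cut set(s).
Door loop 2 down [OR]: union of children's cut sets → 2 cut set(s).
Elevator stuck between floors [OR]: union of children's cut sets → 10 cut set(s).
Minimal cut sets: {Main governor switch trips, Reserve door interlock is down}; {#1 brake coil stuck}; {C safety relay trips}; {C encoder degraded}; {Standby hoist motor is inoperative}; {Aft leveling sensor failed, B door operator failed}; {Main contactor is out, Redundant drive VFD fails}; {Governor switch 2 offline}; {Inboard door interlock 2 lost, Main safety relay 2 malfunctions, Secondary brake coil 2 is out}; {Encoder 2 fails}.

10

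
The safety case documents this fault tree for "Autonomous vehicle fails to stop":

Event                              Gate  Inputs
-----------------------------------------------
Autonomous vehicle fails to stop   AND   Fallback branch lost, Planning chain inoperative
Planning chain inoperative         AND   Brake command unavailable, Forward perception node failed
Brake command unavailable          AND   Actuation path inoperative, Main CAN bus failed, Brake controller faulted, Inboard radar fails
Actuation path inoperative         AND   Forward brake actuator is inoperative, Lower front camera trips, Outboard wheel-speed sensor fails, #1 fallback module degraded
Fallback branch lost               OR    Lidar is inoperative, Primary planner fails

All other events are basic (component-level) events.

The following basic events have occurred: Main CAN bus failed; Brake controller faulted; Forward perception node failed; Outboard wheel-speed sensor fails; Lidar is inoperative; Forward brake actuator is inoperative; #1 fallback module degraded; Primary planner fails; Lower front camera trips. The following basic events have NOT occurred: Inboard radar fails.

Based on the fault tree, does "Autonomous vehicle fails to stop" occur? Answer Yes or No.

Fallback branch lost [OR]: Lidar is inoperative=occurs, Primary planner fails=occurs → at least one input occurs → occurs.
Actuation path inoperative [AND]: Forward brake actuator is inoperative=occurs, Lower front camera trips=occurs, Outboard wheel-speed sensor fails=occurs, #1 fallback module degraded=occurs → all inputs occur → occurs.
Brake command unavailable [AND]: Actuation path inoperative=occurs, Main CAN bus failed=occurs, Brake controller faulted=occurs, Inboard radar fails=not → not all inputs occur → does not occur.
Planning chain inoperative [AND]: Brake command unavailable=not, Forward perception node failed=occurs → not all inputs occur → does not occur.
Autonomous vehicle fails to stop [AND]: Fallback branch lost=occurs, Planning chain inoperative=not → not all inputs occur → does not occur.

No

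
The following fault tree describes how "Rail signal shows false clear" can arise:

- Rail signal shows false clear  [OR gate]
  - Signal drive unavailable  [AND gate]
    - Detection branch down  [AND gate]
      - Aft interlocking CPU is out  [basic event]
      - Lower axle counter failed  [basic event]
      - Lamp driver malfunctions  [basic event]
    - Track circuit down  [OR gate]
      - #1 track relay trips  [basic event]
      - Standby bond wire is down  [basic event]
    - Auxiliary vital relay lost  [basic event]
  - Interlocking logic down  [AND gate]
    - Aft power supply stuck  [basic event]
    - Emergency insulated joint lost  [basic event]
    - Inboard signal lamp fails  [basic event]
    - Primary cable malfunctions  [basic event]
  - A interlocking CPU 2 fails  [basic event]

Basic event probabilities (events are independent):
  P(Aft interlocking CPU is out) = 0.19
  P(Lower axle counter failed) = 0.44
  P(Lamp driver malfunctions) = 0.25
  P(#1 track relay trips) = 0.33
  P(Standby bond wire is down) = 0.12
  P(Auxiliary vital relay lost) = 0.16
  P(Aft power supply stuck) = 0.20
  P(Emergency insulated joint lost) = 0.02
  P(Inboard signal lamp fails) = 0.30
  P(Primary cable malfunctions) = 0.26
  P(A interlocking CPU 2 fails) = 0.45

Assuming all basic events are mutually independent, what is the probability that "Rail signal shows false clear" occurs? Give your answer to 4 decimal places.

P(Detection branch down) [AND] = 0.19 × 0.44 × 0.25 = 0.020900
P(Track circuit down) [OR] = 1 − (1−0.33) × (1−0.12) = 0.410400
P(Signal drive unavailable) [AND] = 0.020900 × 0.410400 × 0.16 = 0.001372
P(Interlocking logic down) [AND] = 0.20 × 0.02 × 0.30 × 0.26 = 0.000312
P(Rail signal shows false clear) [OR] = 1 − (1−0.001372) × (1−0.000312) × (1−0.45) = 0.450926
Rounded to 4 decimal places: P(Rail signal shows false clear) ≈ 0.4509.

0.4509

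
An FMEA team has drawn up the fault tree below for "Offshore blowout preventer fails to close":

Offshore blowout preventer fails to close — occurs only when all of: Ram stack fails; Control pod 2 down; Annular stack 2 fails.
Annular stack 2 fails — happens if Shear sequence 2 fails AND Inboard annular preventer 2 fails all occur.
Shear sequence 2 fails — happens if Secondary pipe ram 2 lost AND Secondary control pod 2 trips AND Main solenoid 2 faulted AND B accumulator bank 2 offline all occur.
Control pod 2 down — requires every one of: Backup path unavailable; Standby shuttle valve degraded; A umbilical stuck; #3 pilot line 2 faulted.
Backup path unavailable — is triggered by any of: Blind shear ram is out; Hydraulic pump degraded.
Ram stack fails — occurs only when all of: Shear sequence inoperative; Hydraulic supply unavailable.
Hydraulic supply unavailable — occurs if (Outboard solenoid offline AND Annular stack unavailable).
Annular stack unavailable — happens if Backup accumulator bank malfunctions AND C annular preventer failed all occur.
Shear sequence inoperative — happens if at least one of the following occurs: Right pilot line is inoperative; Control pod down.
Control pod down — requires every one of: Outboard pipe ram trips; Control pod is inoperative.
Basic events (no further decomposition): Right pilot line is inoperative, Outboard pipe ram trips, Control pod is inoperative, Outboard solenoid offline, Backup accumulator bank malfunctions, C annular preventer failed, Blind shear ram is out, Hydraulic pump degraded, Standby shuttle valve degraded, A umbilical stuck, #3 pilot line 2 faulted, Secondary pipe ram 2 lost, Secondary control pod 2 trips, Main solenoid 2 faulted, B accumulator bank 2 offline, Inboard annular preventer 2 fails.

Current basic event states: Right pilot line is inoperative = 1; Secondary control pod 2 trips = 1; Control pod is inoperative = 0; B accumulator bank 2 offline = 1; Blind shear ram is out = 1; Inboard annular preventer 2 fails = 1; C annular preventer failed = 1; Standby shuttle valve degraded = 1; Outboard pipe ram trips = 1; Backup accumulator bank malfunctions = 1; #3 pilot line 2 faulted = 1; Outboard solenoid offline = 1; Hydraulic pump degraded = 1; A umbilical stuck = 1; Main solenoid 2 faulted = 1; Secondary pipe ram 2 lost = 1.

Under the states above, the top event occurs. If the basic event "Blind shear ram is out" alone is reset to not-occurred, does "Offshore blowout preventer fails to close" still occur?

Yes

Counterfactual: set "Blind shear ram is out" to not occurred.
Control pod down [AND]: Outboard pipe ram trips=occurs, Control pod is inoperative=not → not all inputs occur → does not occur.
Shear sequence inoperative [OR]: Right pilot line is inoperative=occurs, Control pod down=not → at least one input occurs → occurs.
Annular stack unavailable [AND]: Backup accumulator bank malfunctions=occurs, C annular preventer failed=occurs → all inputs occur → occurs.
Hydraulic supply unavailable [AND]: Outboard solenoid offline=occurs, Annular stack unavailable=occurs → all inputs occur → occurs.
Ram stack fails [AND]: Shear sequence inoperative=occurs, Hydraulic supply unavailable=occurs → all inputs occur → occurs.
Backup path unavailable [OR]: Blind shear ram is out=not, Hydraulic pump degraded=occurs → at least one input occurs → occurs.
Control pod 2 down [AND]: Backup path unavailable=occurs, Standby shuttle valve degraded=occurs, A umbilical stuck=occurs, #3 pilot line 2 faulted=occurs → all inputs occur → occurs.
Shear sequence 2 fails [AND]: Secondary pipe ram 2 lost=occurs, Secondary control pod 2 trips=occurs, Main solenoid 2 faulted=occurs, B accumulator bank 2 offline=occurs → all inputs occur → occurs.
Annular stack 2 fails [AND]: Shear sequence 2 fails=occurs, Inboard annular preventer 2 fails=occurs → all inputs occur → occurs.
Offshore blowout preventer fails to close [AND]: Ram stack fails=occurs, Control pod 2 down=occurs, Annular stack 2 fails=occurs → all inputs occur → occurs.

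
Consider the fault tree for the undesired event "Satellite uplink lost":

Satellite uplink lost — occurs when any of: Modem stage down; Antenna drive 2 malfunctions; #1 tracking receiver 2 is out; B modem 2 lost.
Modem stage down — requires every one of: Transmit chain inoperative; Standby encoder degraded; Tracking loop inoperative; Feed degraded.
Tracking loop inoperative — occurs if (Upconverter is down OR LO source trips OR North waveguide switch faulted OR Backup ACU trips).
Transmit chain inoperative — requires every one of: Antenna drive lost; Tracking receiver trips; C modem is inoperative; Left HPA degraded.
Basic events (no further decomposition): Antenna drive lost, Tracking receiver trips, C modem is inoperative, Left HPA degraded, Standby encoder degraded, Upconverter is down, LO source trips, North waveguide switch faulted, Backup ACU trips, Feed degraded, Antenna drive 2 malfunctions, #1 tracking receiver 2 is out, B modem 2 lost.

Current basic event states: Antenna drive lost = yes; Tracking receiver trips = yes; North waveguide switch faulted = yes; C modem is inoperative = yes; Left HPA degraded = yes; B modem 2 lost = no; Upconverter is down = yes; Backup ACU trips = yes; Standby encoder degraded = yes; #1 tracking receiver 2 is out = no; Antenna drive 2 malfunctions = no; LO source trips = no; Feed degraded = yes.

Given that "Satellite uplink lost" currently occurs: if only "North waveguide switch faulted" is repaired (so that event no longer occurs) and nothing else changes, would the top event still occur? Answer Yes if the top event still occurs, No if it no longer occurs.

Yes

Counterfactual: set "North waveguide switch faulted" to not occurred.
Transmit chain inoperative [AND]: Antenna drive lost=occurs, Tracking receiver trips=occurs, C modem is inoperative=occurs, Left HPA degraded=occurs → all inputs occur → occurs.
Tracking loop inoperative [OR]: Upconverter is down=occurs, LO source trips=not, North waveguide switch faulted=not, Backup ACU trips=occurs → at least one input occurs → occurs.
Modem stage down [AND]: Transmit chain inoperative=occurs, Standby encoder degraded=occurs, Tracking loop inoperative=occurs, Feed degraded=occurs → all inputs occur → occurs.
Satellite uplink lost [OR]: Modem stage down=occurs, Antenna drive 2 malfunctions=not, #1 tracking receiver 2 is out=not, B modem 2 lost=not → at least one input occurs → occurs.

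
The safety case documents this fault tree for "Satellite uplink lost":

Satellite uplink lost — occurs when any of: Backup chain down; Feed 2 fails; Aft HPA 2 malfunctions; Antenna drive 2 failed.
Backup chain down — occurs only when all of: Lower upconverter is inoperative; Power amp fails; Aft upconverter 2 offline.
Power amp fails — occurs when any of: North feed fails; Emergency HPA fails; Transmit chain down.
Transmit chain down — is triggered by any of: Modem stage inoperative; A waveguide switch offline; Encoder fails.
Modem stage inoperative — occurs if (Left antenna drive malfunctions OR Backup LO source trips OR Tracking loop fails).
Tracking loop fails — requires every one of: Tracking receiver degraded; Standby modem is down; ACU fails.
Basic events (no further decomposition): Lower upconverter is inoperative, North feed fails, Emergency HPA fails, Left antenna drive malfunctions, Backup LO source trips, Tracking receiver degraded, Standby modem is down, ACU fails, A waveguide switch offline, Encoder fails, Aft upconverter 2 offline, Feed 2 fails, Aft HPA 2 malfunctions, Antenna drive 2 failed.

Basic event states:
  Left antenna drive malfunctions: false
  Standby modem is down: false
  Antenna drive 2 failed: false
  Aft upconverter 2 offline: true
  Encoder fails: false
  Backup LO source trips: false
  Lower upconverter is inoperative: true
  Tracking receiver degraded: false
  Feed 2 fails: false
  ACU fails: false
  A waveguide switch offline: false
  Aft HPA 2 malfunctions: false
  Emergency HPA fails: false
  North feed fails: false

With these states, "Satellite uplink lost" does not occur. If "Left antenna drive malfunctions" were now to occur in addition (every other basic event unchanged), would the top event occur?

Counterfactual: set "Left antenna drive malfunctions" to occurred.
Tracking loop fails [AND]: Tracking receiver degraded=not, Standby modem is down=not, ACU fails=not → not all inputs occur → does not occur.
Modem stage inoperative [OR]: Left antenna drive malfunctions=occurs, Backup LO source trips=not, Tracking loop fails=not → at least one input occurs → occurs.
Transmit chain down [OR]: Modem stage inoperative=occurs, A waveguide switch offline=not, Encoder fails=not → at least one input occurs → occurs.
Power amp fails [OR]: North feed fails=not, Emergency HPA fails=not, Transmit chain down=occurs → at least one input occurs → occurs.
Backup chain down [AND]: Lower upconverter is inoperative=occurs, Power amp fails=occurs, Aft upconverter 2 offline=occurs → all inputs occur → occurs.
Satellite uplink lost [OR]: Backup chain down=occurs, Feed 2 fails=not, Aft HPA 2 malfunctions=not, Antenna drive 2 failed=not → at least one input occurs → occurs.

Yes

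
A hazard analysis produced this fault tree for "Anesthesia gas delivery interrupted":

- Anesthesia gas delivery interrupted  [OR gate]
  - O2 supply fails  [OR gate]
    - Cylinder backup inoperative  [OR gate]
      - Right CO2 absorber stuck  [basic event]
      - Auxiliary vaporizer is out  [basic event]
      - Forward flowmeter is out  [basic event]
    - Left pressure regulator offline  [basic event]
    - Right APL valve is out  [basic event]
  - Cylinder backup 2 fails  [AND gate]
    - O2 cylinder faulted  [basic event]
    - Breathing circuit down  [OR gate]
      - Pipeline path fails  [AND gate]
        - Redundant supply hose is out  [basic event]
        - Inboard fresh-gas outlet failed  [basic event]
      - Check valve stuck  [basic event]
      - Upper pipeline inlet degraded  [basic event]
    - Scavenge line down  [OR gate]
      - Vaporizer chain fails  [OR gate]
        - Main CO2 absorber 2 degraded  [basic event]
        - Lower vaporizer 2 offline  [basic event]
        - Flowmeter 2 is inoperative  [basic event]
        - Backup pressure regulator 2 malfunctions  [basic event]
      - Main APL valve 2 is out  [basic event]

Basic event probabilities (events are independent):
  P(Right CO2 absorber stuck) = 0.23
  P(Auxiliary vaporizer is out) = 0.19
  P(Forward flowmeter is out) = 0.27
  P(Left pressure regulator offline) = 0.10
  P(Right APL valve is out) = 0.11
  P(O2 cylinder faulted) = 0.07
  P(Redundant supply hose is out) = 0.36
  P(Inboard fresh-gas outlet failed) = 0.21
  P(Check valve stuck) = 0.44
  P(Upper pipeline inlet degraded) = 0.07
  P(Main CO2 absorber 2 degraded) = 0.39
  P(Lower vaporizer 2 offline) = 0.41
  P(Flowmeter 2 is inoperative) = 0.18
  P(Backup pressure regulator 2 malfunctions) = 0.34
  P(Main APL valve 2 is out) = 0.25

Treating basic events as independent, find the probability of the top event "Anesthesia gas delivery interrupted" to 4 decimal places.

P(Cylinder backup inoperative) [OR] = 1 − (1−0.23) × (1−0.19) × (1−0.27) = 0.544699
P(O2 supply fails) [OR] = 1 − (1−0.544699) × (1−0.10) × (1−0.11) = 0.635304
P(Pipeline path fails) [AND] = 0.36 × 0.21 = 0.075600
P(Breathing circuit down) [OR] = 1 − (1−0.075600) × (1−0.44) × (1−0.07) = 0.518572
P(Vaporizer chain fails) [OR] = 1 − (1−0.39) × (1−0.41) × (1−0.18) × (1−0.34) = 0.805222
P(Scavenge line down) [OR] = 1 − (1−0.805222) × (1−0.25) = 0.853917
P(Cylinder backup 2 fails) [AND] = 0.07 × 0.518572 × 0.853917 = 0.030997
P(Anesthesia gas delivery interrupted) [OR] = 1 − (1−0.635304) × (1−0.030997) = 0.646608
Rounded to 4 decimal places: P(Anesthesia gas delivery interrupted) ≈ 0.6466.

0.6466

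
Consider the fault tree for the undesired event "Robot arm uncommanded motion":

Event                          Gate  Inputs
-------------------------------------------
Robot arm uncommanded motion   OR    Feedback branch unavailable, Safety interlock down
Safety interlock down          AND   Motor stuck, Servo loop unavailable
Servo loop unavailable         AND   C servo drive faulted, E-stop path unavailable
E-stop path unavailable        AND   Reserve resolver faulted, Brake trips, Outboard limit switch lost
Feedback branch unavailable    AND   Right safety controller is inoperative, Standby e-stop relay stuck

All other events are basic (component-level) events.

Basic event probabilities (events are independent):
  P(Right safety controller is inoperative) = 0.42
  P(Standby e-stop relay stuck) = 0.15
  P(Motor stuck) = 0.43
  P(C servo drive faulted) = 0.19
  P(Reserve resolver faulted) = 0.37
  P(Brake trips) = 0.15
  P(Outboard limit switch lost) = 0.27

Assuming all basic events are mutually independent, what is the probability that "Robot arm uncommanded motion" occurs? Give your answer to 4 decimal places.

P(Feedback branch unavailable) [AND] = 0.42 × 0.15 = 0.063000
P(E-stop path unavailable) [AND] = 0.37 × 0.15 × 0.27 = 0.014985
P(Servo loop unavailable) [AND] = 0.19 × 0.014985 = 0.002847
P(Safety interlock down) [AND] = 0.43 × 0.002847 = 0.001224
P(Robot arm uncommanded motion) [OR] = 1 − (1−0.063000) × (1−0.001224) = 0.064147
Rounded to 4 decimal places: P(Robot arm uncommanded motion) ≈ 0.0641.

0.0641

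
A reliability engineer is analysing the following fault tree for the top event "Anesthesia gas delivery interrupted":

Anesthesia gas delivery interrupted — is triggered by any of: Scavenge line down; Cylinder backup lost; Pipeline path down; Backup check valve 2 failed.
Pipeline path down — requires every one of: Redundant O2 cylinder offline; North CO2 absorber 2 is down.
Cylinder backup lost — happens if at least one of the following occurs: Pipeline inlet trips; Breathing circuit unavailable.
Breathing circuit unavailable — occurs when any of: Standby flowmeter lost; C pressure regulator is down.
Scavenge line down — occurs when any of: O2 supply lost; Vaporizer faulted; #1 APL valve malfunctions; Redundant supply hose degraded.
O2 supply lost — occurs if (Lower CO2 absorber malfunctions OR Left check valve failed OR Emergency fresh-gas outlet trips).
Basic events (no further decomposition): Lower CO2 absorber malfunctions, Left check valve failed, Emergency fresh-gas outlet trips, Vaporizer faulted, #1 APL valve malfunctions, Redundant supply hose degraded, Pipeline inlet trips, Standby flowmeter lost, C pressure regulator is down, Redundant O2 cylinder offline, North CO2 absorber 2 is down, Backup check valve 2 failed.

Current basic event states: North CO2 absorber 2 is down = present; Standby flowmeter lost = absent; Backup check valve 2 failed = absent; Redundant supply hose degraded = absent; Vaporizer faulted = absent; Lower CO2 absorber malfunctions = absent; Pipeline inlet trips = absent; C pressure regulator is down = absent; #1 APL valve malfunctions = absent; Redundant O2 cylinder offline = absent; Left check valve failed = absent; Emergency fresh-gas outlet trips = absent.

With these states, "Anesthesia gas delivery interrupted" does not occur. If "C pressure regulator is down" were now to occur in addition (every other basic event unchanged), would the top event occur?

Yes

Counterfactual: set "C pressure regulator is down" to occurred.
O2 supply lost [OR]: Lower CO2 absorber malfunctions=not, Left check valve failed=not, Emergency fresh-gas outlet trips=not → no input occurs → does not occur.
Scavenge line down [OR]: O2 supply lost=not, Vaporizer faulted=not, #1 APL valve malfunctions=not, Redundant supply hose degraded=not → no input occurs → does not occur.
Breathing circuit unavailable [OR]: Standby flowmeter lost=not, C pressure regulator is down=occurs → at least one input occurs → occurs.
Cylinder backup lost [OR]: Pipeline inlet trips=not, Breathing circuit unavailable=occurs → at least one input occurs → occurs.
Pipeline path down [AND]: Redundant O2 cylinder offline=not, North CO2 absorber 2 is down=occurs → not all inputs occur → does not occur.
Anesthesia gas delivery interrupted [OR]: Scavenge line down=not, Cylinder backup lost=occurs, Pipeline path down=not, Backup check valve 2 failed=not → at least one input occurs → occurs.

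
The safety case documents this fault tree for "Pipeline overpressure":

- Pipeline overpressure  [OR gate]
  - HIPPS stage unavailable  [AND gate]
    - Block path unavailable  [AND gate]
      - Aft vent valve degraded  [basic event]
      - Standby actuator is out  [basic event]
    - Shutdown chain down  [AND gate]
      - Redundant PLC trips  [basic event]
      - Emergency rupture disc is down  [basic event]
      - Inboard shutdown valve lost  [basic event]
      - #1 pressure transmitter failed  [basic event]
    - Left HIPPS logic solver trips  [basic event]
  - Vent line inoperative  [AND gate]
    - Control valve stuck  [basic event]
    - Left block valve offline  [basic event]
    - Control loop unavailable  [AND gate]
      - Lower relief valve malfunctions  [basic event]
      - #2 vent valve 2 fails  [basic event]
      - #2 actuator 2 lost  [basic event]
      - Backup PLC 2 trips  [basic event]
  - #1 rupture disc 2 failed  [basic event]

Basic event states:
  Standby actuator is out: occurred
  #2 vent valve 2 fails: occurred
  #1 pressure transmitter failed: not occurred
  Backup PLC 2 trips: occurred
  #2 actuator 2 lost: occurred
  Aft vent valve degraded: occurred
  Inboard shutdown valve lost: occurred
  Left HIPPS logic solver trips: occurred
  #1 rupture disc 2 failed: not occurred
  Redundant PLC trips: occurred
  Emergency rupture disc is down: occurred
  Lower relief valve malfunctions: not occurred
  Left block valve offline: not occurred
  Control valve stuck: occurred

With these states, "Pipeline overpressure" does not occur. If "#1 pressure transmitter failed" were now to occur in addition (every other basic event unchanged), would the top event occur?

Counterfactual: set "#1 pressure transmitter failed" to occurred.
Block path unavailable [AND]: Aft vent valve degraded=occurs, Standby actuator is out=occurs → all inputs occur → occurs.
Shutdown chain down [AND]: Redundant PLC trips=occurs, Emergency rupture disc is down=occurs, Inboard shutdown valve lost=occurs, #1 pressure transmitter failed=occurs → all inputs occur → occurs.
HIPPS stage unavailable [AND]: Block path unavailable=occurs, Shutdown chain down=occurs, Left HIPPS logic solver trips=occurs → all inputs occur → occurs.
Control loop unavailable [AND]: Lower relief valve malfunctions=not, #2 vent valve 2 fails=occurs, #2 actuator 2 lost=occurs, Backup PLC 2 trips=occurs → not all inputs occur → does not occur.
Vent line inoperative [AND]: Control valve stuck=occurs, Left block valve offline=not, Control loop unavailable=not → not all inputs occur → does not occur.
Pipeline overpressure [OR]: HIPPS stage unavailable=occurs, Vent line inoperative=not, #1 rupture disc 2 failed=not → at least one input occurs → occurs.

Yes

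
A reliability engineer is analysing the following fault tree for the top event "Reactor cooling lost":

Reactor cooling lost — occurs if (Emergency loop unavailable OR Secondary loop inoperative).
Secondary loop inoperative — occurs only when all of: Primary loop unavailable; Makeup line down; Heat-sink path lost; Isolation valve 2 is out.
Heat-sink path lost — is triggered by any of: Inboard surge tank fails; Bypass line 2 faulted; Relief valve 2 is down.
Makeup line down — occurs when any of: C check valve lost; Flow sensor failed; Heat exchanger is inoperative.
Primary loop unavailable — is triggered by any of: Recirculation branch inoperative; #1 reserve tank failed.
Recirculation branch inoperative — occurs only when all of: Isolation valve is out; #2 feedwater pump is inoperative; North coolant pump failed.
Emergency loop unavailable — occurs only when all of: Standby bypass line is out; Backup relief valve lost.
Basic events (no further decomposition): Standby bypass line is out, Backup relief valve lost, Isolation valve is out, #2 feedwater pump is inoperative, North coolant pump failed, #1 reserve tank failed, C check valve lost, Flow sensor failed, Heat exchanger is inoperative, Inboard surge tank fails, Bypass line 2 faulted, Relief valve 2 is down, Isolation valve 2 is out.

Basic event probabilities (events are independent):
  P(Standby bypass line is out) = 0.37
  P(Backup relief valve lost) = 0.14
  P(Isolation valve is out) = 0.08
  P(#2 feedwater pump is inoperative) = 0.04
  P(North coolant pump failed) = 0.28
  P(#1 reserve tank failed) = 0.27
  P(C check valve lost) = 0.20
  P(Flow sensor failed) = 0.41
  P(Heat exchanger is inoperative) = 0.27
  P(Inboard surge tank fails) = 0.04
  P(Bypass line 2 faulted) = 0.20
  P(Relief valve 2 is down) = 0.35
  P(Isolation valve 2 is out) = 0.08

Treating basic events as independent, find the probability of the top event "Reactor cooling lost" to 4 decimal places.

P(Emergency loop unavailable) [AND] = 0.37 × 0.14 = 0.051800
P(Recirculation branch inoperative) [AND] = 0.08 × 0.04 × 0.28 = 0.000896
P(Primary loop unavailable) [OR] = 1 − (1−0.000896) × (1−0.27) = 0.270654
P(Makeup line down) [OR] = 1 − (1−0.20) × (1−0.41) × (1−0.27) = 0.655440
P(Heat-sink path lost) [OR] = 1 − (1−0.04) × (1−0.20) × (1−0.35) = 0.500800
P(Secondary loop inoperative) [AND] = 0.270654 × 0.655440 × 0.500800 × 0.08 = 0.007107
P(Reactor cooling lost) [OR] = 1 − (1−0.051800) × (1−0.007107) = 0.058539
Rounded to 4 decimal places: P(Reactor cooling lost) ≈ 0.0585.

0.0585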